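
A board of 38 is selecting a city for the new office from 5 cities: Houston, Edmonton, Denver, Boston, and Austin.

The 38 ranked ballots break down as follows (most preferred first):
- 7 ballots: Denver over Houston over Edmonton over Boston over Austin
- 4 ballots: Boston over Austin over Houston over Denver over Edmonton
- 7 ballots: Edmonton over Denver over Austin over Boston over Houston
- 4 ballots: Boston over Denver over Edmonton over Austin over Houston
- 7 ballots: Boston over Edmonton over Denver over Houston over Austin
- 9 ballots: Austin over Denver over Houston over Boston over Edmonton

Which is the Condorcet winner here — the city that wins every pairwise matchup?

Denver vs Houston: 34–4
Denver vs Edmonton: 24–14
Denver vs Boston: 23–15
Denver vs Austin: 25–13
Denver beats every other city.

Denver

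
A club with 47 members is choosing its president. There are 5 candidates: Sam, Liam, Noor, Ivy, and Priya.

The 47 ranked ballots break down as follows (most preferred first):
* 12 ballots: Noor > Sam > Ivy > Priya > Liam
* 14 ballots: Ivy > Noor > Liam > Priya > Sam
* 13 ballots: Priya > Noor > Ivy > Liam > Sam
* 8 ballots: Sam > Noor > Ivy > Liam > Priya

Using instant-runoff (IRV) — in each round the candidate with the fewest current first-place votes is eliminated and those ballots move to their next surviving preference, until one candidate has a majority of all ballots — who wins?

Noor

Round 1: Sam 8, Liam 0, Noor 12, Ivy 14, Priya 13. Liam eliminated.
Round 2: Sam 8, Noor 12, Ivy 14, Priya 13. Sam eliminated.
Round 3: Noor 20, Ivy 14, Priya 13. Priya eliminated.
Round 4: Noor 33, Ivy 14. Noor has a majority (≥24).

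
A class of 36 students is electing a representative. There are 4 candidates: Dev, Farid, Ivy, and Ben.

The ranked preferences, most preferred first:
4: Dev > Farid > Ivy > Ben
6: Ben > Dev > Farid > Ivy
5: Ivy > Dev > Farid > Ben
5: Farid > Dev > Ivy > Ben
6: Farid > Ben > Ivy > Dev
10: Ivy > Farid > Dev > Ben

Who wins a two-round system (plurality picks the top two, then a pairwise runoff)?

Round 1 first-place votes: Dev 4, Farid 11, Ivy 15, Ben 6. Ivy and Farid advance.
Runoff: Ivy is ranked above Farid on 15 ballots, Farid above Ivy on 21.

Farid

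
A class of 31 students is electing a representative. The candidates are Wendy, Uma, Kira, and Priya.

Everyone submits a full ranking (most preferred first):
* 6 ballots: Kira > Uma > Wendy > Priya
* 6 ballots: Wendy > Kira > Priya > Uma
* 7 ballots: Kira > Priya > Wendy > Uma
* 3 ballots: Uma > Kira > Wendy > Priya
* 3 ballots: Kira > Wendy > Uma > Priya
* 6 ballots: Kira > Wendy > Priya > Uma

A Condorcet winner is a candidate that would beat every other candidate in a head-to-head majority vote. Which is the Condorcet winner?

Kira vs Wendy: 25–6
Kira vs Uma: 28–3
Kira vs Priya: 31–0
Kira beats every other candidate.

Kira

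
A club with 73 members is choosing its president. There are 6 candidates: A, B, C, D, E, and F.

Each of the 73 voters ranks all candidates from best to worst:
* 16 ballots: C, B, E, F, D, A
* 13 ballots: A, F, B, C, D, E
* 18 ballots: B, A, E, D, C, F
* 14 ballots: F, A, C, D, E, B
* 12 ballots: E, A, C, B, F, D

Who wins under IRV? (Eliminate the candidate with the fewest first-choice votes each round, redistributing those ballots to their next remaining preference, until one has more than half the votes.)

Round 1: A 13, B 18, C 16, D 0, E 12, F 14. D eliminated.
Round 2: A 13, B 18, C 16, E 12, F 14. E eliminated.
Round 3: A 25, B 18, C 16, F 14. F eliminated.
Round 4: A 39, B 18, C 16. A has a majority (≥37).

A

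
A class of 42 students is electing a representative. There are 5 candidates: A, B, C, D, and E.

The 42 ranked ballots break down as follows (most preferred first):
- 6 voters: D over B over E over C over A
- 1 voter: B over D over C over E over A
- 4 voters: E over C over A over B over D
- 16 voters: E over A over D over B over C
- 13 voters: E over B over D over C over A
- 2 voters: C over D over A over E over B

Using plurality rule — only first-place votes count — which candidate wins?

E

First-place votes: A 0, B 1, C 2, D 6, E 33.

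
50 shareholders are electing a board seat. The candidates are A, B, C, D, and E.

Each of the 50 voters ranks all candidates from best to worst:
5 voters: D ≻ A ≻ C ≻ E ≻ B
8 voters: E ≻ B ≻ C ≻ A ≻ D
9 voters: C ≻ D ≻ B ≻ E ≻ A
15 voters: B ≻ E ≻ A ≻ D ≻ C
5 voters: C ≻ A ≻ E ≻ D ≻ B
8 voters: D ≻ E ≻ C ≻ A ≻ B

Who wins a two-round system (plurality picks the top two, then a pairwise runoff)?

Round 1 first-place votes: A 0, B 15, C 14, D 13, E 8. B and C advance.
Runoff: B is ranked above C on 23 ballots, C above B on 27.

C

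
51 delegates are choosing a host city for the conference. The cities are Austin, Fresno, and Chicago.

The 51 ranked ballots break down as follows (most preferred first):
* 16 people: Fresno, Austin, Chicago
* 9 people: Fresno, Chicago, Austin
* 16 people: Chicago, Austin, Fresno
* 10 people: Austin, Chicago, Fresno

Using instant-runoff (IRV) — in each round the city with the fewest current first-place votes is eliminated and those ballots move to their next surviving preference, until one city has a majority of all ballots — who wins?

Round 1: Austin 10, Fresno 25, Chicago 16. Austin eliminated.
Round 2: Fresno 25, Chicago 26. Chicago has a majority (≥26).

Chicago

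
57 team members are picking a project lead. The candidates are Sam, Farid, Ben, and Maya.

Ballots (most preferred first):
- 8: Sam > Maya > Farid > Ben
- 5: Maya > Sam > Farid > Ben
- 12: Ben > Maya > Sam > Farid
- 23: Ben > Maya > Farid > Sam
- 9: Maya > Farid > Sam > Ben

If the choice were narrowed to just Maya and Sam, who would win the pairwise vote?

Maya

Maya is ranked above Sam on 49 ballots; Sam above Maya on 8.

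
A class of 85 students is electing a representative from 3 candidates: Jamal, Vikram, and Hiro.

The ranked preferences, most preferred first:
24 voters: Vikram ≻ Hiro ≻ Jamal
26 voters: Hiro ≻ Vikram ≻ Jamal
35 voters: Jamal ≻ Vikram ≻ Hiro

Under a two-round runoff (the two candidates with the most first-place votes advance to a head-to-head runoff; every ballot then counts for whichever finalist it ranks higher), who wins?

Round 1 first-place votes: Jamal 35, Vikram 24, Hiro 26. Jamal and Hiro advance.
Runoff: Jamal is ranked above Hiro on 35 ballots, Hiro above Jamal on 50.

Hiro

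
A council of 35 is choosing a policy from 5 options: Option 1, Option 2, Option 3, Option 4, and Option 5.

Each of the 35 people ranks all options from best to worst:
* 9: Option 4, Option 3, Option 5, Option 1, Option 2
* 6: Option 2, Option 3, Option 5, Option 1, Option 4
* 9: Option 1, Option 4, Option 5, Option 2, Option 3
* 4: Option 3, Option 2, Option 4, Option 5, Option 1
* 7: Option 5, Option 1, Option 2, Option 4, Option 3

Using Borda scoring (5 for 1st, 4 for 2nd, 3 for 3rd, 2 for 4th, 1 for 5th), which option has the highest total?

Option 5

Option 1: 9×2 + 6×2 + 9×5 + 4×1 + 7×4 = 107
Option 2: 9×1 + 6×5 + 9×2 + 4×4 + 7×3 = 94
Option 3: 9×4 + 6×4 + 9×1 + 4×5 + 7×1 = 96
Option 4: 9×5 + 6×1 + 9×4 + 4×3 + 7×2 = 113
Option 5: 9×3 + 6×3 + 9×3 + 4×2 + 7×5 = 115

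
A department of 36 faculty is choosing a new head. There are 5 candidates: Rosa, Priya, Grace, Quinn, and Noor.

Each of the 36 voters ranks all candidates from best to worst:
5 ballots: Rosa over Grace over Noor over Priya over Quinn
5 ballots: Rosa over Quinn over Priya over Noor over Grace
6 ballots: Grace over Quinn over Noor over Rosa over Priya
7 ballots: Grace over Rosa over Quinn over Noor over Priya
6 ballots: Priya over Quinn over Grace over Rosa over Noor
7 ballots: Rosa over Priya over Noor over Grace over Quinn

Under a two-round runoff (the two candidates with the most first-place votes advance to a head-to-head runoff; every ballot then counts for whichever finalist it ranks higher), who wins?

Grace

Round 1 first-place votes: Rosa 17, Priya 6, Grace 13, Quinn 0, Noor 0. Rosa and Grace advance.
Runoff: Rosa is ranked above Grace on 17 ballots, Grace above Rosa on 19.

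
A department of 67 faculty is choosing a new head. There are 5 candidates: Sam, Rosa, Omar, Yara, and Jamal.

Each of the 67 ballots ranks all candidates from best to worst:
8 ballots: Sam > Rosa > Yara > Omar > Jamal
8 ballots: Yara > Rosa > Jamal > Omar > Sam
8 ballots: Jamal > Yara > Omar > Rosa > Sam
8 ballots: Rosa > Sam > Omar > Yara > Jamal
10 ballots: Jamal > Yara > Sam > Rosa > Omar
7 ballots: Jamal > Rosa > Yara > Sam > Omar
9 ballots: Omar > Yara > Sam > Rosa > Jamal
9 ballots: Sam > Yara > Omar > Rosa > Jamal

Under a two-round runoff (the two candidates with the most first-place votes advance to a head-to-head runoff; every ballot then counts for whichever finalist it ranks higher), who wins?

Sam

Round 1 first-place votes: Sam 17, Rosa 8, Omar 9, Yara 8, Jamal 25. Jamal and Sam advance.
Runoff: Jamal is ranked above Sam on 33 ballots, Sam above Jamal on 34.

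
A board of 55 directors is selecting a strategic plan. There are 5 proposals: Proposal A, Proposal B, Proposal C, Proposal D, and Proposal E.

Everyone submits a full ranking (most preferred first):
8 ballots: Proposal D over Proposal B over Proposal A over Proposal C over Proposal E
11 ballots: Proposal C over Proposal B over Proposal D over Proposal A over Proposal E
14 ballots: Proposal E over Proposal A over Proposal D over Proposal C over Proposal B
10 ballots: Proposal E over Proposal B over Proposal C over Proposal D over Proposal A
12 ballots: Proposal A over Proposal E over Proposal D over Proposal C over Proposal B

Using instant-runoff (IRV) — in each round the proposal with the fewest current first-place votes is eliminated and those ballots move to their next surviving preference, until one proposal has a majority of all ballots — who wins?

Proposal A

Round 1: Proposal A 12, Proposal B 0, Proposal C 11, Proposal D 8, Proposal E 24. Proposal B eliminated.
Round 2: Proposal A 12, Proposal C 11, Proposal D 8, Proposal E 24. Proposal D eliminated.
Round 3: Proposal A 20, Proposal C 11, Proposal E 24. Proposal C eliminated.
Round 4: Proposal A 31, Proposal E 24. Proposal A has a majority (≥28).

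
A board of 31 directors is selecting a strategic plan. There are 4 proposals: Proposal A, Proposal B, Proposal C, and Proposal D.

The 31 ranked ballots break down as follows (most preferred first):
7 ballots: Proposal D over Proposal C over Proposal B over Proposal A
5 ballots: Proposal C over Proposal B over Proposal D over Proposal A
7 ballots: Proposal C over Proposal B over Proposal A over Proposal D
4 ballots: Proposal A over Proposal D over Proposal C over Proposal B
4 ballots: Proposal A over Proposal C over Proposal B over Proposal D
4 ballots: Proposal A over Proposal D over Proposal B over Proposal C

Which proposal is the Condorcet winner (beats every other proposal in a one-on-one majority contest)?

Proposal C vs Proposal A: 19–12
Proposal C vs Proposal B: 27–4
Proposal C vs Proposal D: 16–15
Proposal C beats every other proposal.

Proposal C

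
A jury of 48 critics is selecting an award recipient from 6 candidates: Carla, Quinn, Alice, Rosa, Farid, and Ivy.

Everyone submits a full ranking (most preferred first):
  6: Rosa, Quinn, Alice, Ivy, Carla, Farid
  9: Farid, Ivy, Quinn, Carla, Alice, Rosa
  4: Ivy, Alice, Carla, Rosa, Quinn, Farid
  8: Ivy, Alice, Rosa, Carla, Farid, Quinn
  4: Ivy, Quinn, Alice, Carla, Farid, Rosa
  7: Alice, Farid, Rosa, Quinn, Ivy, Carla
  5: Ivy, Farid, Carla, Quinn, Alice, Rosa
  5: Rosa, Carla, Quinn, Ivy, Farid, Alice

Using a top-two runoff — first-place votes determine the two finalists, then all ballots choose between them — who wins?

Round 1 first-place votes: Carla 0, Quinn 0, Alice 7, Rosa 11, Farid 9, Ivy 21. Ivy and Rosa advance.
Runoff: Ivy is ranked above Rosa on 30 ballots, Rosa above Ivy on 18.

Ivy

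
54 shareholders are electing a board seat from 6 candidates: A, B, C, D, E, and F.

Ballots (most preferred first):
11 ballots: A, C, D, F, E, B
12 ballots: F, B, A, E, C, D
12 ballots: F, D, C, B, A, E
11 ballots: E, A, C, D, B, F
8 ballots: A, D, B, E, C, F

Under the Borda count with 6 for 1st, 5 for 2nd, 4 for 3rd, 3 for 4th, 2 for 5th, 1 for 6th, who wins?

A: 11×6 + 12×4 + 12×2 + 11×5 + 8×6 = 241
B: 11×1 + 12×5 + 12×3 + 11×2 + 8×4 = 161
C: 11×5 + 12×2 + 12×4 + 11×4 + 8×2 = 187
D: 11×4 + 12×1 + 12×5 + 11×3 + 8×5 = 189
E: 11×2 + 12×3 + 12×1 + 11×6 + 8×3 = 160
F: 11×3 + 12×6 + 12×6 + 11×1 + 8×1 = 196

A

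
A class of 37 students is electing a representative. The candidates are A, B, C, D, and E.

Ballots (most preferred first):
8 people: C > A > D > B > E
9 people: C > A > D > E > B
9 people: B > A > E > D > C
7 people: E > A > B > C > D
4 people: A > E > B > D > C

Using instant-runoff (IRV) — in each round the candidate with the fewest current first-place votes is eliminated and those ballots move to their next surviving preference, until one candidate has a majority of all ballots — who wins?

E

Round 1: A 4, B 9, C 17, D 0, E 7. D eliminated.
Round 2: A 4, B 9, C 17, E 7. A eliminated.
Round 3: B 9, C 17, E 11. B eliminated.
Round 4: C 17, E 20. E has a majority (≥19).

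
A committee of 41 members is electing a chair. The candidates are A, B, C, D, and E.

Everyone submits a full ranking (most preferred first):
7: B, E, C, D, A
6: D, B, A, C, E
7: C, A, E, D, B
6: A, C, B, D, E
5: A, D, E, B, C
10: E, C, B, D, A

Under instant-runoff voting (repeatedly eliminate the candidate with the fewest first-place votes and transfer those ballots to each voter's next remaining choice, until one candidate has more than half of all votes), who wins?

B

Round 1: A 11, B 7, C 7, D 6, E 10. D eliminated.
Round 2: A 11, B 13, C 7, E 10. C eliminated.
Round 3: A 18, B 13, E 10. E eliminated.
Round 4: A 18, B 23. B has a majority (≥21).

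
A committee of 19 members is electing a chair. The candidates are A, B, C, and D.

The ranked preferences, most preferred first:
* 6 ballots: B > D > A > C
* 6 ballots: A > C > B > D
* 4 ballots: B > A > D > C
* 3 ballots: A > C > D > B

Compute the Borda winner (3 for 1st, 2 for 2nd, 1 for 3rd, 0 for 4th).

A: 6×1 + 6×3 + 4×2 + 3×3 = 41
B: 6×3 + 6×1 + 4×3 + 3×0 = 36
C: 6×0 + 6×2 + 4×0 + 3×2 = 18
D: 6×2 + 6×0 + 4×1 + 3×1 = 19

A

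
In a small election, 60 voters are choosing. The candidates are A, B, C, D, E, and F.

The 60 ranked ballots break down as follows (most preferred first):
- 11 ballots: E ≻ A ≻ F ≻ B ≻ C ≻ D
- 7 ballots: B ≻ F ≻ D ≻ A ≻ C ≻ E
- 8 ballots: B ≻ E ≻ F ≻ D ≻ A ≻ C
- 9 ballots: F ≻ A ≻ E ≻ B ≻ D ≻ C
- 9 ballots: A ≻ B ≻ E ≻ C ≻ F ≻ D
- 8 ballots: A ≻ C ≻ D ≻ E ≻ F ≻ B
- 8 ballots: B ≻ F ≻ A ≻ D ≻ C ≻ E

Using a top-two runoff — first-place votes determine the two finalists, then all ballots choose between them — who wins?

A

Round 1 first-place votes: A 17, B 23, C 0, D 0, E 11, F 9. B and A advance.
Runoff: B is ranked above A on 23 ballots, A above B on 37.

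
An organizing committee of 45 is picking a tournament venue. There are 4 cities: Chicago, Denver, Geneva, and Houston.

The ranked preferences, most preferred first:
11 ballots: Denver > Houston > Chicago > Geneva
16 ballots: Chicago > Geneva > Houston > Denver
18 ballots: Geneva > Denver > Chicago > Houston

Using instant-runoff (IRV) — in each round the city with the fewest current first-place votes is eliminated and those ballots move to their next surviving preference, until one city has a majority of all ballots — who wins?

Round 1: Chicago 16, Denver 11, Geneva 18, Houston 0. Houston eliminated.
Round 2: Chicago 16, Denver 11, Geneva 18. Denver eliminated.
Round 3: Chicago 27, Geneva 18. Chicago has a majority (≥23).

Chicago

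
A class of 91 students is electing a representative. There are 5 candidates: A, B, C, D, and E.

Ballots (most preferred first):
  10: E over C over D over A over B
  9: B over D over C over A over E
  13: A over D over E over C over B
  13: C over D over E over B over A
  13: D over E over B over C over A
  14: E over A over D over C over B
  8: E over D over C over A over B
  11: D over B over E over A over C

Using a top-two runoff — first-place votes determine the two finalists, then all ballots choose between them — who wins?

D

Round 1 first-place votes: A 13, B 9, C 13, D 24, E 32. E and D advance.
Runoff: E is ranked above D on 32 ballots, D above E on 59.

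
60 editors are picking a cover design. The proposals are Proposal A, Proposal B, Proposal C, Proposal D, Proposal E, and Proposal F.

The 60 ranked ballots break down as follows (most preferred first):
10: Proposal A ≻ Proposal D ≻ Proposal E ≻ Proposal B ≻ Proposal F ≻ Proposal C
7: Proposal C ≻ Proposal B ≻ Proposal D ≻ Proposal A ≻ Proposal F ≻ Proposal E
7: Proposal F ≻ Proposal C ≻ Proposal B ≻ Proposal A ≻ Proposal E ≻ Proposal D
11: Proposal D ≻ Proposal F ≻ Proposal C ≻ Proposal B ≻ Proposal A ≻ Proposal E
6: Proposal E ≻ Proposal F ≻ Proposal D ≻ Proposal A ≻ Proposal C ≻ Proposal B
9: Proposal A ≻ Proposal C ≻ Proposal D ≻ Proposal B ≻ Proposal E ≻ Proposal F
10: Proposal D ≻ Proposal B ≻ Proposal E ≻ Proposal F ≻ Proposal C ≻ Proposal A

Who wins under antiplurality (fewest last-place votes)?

Proposal B

Last-place votes: Proposal A 10, Proposal B 6, Proposal C 10, Proposal D 7, Proposal E 18, Proposal F 9.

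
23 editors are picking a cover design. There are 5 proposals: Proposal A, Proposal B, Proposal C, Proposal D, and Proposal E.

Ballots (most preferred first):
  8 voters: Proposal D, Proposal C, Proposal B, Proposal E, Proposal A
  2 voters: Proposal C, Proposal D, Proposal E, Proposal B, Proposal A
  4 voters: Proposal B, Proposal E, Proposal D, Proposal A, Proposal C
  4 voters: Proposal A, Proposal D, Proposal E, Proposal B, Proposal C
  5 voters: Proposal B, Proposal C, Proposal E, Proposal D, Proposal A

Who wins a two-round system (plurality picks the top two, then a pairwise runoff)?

Proposal D

Round 1 first-place votes: Proposal A 4, Proposal B 9, Proposal C 2, Proposal D 8, Proposal E 0. Proposal B and Proposal D advance.
Runoff: Proposal B is ranked above Proposal D on 9 ballots, Proposal D above Proposal B on 14.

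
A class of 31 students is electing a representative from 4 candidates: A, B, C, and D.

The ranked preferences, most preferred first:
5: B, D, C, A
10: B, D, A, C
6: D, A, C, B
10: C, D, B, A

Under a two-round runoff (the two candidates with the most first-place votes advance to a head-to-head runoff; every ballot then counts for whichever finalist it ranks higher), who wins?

C

Round 1 first-place votes: A 0, B 15, C 10, D 6. B and C advance.
Runoff: B is ranked above C on 15 ballots, C above B on 16.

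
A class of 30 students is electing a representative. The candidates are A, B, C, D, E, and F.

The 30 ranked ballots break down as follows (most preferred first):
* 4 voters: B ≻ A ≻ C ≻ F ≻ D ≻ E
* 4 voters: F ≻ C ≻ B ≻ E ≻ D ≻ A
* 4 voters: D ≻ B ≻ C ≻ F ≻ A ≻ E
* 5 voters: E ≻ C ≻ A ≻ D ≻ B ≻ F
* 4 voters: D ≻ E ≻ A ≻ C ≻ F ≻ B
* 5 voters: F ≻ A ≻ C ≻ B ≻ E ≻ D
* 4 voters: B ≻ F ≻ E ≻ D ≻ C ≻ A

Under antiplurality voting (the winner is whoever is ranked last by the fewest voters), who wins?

C

Last-place votes: A 8, B 4, C 0, D 5, E 8, F 5.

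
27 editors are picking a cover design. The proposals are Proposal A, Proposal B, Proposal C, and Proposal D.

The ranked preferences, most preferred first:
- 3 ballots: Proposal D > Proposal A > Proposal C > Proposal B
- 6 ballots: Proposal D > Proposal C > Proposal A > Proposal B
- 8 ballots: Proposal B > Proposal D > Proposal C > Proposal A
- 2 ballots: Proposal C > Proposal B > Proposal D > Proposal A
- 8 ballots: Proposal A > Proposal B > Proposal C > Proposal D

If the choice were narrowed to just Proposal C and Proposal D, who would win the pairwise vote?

Proposal C is ranked above Proposal D on 10 ballots; Proposal D above Proposal C on 17.

Proposal D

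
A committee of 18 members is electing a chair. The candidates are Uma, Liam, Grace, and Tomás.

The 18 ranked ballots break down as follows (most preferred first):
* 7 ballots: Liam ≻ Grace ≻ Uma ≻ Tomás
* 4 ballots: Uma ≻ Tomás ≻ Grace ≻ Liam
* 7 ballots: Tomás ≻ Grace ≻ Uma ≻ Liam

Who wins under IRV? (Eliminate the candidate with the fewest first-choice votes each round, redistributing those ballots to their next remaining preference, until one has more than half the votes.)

Tomás

Round 1: Uma 4, Liam 7, Grace 0, Tomás 7. Grace eliminated.
Round 2: Uma 4, Liam 7, Tomás 7. Uma eliminated.
Round 3: Liam 7, Tomás 11. Tomás has a majority (≥10).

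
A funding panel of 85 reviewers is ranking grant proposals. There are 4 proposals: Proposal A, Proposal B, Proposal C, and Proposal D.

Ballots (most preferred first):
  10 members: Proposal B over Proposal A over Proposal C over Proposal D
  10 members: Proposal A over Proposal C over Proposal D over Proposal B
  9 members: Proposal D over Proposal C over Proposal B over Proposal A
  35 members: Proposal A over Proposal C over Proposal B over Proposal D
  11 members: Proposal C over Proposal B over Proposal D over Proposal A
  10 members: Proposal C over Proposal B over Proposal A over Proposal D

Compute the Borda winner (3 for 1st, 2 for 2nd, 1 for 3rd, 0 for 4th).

Proposal A: 10×2 + 10×3 + 9×0 + 35×3 + 11×0 + 10×1 = 165
Proposal B: 10×3 + 10×0 + 9×1 + 35×1 + 11×2 + 10×2 = 116
Proposal C: 10×1 + 10×2 + 9×2 + 35×2 + 11×3 + 10×3 = 181
Proposal D: 10×0 + 10×1 + 9×3 + 35×0 + 11×1 + 10×0 = 48

Proposal C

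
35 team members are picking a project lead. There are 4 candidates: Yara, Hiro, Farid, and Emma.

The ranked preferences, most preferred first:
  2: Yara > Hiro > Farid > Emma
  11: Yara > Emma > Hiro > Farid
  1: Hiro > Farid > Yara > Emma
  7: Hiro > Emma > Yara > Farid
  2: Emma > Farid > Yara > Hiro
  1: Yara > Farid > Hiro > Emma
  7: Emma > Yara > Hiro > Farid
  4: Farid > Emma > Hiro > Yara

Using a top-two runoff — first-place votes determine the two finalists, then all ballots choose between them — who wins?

Emma

Round 1 first-place votes: Yara 14, Hiro 8, Farid 4, Emma 9. Yara and Emma advance.
Runoff: Yara is ranked above Emma on 15 ballots, Emma above Yara on 20.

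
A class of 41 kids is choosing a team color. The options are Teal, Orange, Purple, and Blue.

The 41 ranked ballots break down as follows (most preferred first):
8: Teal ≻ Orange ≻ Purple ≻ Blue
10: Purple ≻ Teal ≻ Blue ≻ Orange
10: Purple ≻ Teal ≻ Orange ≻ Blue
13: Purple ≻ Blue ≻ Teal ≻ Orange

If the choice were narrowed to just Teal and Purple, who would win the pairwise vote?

Teal is ranked above Purple on 8 ballots; Purple above Teal on 33.

Purple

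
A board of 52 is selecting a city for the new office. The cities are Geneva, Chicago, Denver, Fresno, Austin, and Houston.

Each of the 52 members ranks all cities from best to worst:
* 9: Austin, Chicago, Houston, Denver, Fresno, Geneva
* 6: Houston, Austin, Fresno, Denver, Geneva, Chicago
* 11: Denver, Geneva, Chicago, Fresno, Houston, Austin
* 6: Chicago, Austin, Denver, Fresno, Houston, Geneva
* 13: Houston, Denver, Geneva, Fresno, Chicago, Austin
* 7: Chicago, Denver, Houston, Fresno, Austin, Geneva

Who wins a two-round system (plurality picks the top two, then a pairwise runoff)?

Round 1 first-place votes: Geneva 0, Chicago 13, Denver 11, Fresno 0, Austin 9, Houston 19. Houston and Chicago advance.
Runoff: Houston is ranked above Chicago on 19 ballots, Chicago above Houston on 33.

Chicago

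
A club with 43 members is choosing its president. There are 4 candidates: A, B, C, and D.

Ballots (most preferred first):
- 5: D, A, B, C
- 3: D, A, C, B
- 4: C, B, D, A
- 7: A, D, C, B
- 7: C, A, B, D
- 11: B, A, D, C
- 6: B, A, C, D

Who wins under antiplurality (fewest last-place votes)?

A

Last-place votes: A 4, B 10, C 16, D 13.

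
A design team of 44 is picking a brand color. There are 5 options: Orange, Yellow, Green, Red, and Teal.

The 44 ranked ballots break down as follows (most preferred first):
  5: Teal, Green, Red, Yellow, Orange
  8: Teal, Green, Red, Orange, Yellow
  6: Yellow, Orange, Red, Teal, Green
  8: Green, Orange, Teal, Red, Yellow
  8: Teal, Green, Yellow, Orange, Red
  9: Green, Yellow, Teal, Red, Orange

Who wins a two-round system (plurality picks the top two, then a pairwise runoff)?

Round 1 first-place votes: Orange 0, Yellow 6, Green 17, Red 0, Teal 21. Teal and Green advance.
Runoff: Teal is ranked above Green on 27 ballots, Green above Teal on 17.

Teal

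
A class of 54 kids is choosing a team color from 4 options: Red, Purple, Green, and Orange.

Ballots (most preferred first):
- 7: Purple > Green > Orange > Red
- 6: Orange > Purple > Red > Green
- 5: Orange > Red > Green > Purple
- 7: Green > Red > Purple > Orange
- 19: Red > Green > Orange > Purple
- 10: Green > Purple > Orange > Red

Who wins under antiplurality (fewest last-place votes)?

Last-place votes: Red 17, Purple 24, Green 6, Orange 7.

Green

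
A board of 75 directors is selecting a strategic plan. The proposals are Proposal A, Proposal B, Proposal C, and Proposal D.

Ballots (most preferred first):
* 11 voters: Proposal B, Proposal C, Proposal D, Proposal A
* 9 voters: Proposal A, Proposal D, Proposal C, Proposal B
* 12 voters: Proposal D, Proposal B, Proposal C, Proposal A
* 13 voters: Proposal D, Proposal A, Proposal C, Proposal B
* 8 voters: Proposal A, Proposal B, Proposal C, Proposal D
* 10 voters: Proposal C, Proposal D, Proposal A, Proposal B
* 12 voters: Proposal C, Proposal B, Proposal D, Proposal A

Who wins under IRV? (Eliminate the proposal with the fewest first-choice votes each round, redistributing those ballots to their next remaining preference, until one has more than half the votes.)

Round 1: Proposal A 17, Proposal B 11, Proposal C 22, Proposal D 25. Proposal B eliminated.
Round 2: Proposal A 17, Proposal C 33, Proposal D 25. Proposal A eliminated.
Round 3: Proposal C 41, Proposal D 34. Proposal C has a majority (≥38).

Proposal C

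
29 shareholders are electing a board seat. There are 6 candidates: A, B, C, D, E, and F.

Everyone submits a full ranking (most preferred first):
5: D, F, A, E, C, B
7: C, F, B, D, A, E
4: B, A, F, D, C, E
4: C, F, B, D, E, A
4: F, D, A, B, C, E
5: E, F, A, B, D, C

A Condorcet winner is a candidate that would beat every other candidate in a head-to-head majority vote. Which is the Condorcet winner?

F vs A: 25–4
F vs B: 25–4
F vs C: 18–11
F vs D: 24–5
F vs E: 24–5
F beats every other candidate.

F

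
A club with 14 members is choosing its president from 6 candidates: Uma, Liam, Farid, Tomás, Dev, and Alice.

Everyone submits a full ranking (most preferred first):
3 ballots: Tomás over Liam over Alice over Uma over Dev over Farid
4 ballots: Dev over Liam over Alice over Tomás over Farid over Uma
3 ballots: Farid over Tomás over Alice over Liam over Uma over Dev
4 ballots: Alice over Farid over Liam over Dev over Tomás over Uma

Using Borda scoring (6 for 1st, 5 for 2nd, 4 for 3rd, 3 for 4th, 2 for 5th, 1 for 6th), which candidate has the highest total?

Alice

Uma: 3×3 + 4×1 + 3×2 + 4×1 = 23
Liam: 3×5 + 4×5 + 3×3 + 4×4 = 60
Farid: 3×1 + 4×2 + 3×6 + 4×5 = 49
Tomás: 3×6 + 4×3 + 3×5 + 4×2 = 53
Dev: 3×2 + 4×6 + 3×1 + 4×3 = 45
Alice: 3×4 + 4×4 + 3×4 + 4×6 = 64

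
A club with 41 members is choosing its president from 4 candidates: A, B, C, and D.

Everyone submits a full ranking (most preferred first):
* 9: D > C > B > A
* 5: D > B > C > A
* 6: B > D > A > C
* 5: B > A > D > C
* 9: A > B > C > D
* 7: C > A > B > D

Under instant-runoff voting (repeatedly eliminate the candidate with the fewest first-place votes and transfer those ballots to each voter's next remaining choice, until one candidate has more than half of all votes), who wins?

Round 1: A 9, B 11, C 7, D 14. C eliminated.
Round 2: A 16, B 11, D 14. B eliminated.
Round 3: A 21, D 20. A has a majority (≥21).

A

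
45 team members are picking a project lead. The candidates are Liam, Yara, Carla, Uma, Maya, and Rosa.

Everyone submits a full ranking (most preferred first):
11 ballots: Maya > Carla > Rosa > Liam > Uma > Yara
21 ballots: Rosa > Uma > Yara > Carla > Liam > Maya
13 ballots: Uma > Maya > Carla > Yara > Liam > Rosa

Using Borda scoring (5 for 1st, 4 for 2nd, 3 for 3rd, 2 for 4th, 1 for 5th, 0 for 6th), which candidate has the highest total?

Uma

Liam: 11×2 + 21×1 + 13×1 = 56
Yara: 11×0 + 21×3 + 13×2 = 89
Carla: 11×4 + 21×2 + 13×3 = 125
Uma: 11×1 + 21×4 + 13×5 = 160
Maya: 11×5 + 21×0 + 13×4 = 107
Rosa: 11×3 + 21×5 + 13×0 = 138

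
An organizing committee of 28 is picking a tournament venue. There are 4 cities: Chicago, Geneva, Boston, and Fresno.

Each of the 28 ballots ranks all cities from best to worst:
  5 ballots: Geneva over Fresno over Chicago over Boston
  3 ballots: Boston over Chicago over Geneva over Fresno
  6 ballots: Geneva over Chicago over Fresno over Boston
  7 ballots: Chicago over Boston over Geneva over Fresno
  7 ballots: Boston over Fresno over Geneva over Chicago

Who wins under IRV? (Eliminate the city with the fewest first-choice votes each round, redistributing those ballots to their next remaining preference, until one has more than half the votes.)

Boston

Round 1: Chicago 7, Geneva 11, Boston 10, Fresno 0. Fresno eliminated.
Round 2: Chicago 7, Geneva 11, Boston 10. Chicago eliminated.
Round 3: Geneva 11, Boston 17. Boston has a majority (≥15).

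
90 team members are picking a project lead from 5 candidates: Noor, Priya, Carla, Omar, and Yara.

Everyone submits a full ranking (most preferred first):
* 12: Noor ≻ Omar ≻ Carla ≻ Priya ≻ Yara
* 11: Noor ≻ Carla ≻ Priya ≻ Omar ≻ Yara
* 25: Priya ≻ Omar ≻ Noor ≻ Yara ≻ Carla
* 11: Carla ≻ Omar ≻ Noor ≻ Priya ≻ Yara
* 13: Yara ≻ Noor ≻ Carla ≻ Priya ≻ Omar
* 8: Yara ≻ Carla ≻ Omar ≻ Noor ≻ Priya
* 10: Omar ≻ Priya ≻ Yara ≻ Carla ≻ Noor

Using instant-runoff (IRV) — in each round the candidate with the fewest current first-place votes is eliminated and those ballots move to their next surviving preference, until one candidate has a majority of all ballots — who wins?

Noor

Round 1: Noor 23, Priya 25, Carla 11, Omar 10, Yara 21. Omar eliminated.
Round 2: Noor 23, Priya 35, Carla 11, Yara 21. Carla eliminated.
Round 3: Noor 34, Priya 35, Yara 21. Yara eliminated.
Round 4: Noor 55, Priya 35. Noor has a majority (≥46).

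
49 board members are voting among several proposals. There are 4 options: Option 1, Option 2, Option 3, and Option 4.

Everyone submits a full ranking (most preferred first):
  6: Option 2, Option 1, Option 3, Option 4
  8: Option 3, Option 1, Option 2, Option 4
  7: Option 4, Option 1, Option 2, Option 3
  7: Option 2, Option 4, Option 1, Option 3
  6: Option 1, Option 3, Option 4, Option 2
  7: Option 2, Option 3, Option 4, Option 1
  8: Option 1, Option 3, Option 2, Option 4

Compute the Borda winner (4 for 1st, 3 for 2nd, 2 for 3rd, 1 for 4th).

Option 1: 6×3 + 8×3 + 7×3 + 7×2 + 6×4 + 7×1 + 8×4 = 140
Option 2: 6×4 + 8×2 + 7×2 + 7×4 + 6×1 + 7×4 + 8×2 = 132
Option 3: 6×2 + 8×4 + 7×1 + 7×1 + 6×3 + 7×3 + 8×3 = 121
Option 4: 6×1 + 8×1 + 7×4 + 7×3 + 6×2 + 7×2 + 8×1 = 97

Option 1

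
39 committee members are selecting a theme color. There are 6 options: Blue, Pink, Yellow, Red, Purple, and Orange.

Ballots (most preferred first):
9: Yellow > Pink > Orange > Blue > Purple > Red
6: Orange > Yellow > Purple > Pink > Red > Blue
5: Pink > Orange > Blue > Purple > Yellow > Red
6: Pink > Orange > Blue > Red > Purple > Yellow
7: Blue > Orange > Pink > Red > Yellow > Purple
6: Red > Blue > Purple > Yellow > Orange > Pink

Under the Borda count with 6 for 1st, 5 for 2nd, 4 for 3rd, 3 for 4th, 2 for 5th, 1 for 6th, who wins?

Orange

Blue: 9×3 + 6×1 + 5×4 + 6×4 + 7×6 + 6×5 = 149
Pink: 9×5 + 6×3 + 5×6 + 6×6 + 7×4 + 6×1 = 163
Yellow: 9×6 + 6×5 + 5×2 + 6×1 + 7×2 + 6×3 = 132
Red: 9×1 + 6×2 + 5×1 + 6×3 + 7×3 + 6×6 = 101
Purple: 9×2 + 6×4 + 5×3 + 6×2 + 7×1 + 6×4 = 100
Orange: 9×4 + 6×6 + 5×5 + 6×5 + 7×5 + 6×2 = 174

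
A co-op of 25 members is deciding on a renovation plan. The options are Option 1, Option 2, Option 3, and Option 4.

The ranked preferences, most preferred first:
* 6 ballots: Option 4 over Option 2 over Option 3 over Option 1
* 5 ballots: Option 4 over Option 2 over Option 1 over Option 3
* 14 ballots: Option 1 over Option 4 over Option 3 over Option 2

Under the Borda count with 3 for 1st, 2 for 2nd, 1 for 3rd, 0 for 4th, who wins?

Option 1: 6×0 + 5×1 + 14×3 = 47
Option 2: 6×2 + 5×2 + 14×0 = 22
Option 3: 6×1 + 5×0 + 14×1 = 20
Option 4: 6×3 + 5×3 + 14×2 = 61

Option 4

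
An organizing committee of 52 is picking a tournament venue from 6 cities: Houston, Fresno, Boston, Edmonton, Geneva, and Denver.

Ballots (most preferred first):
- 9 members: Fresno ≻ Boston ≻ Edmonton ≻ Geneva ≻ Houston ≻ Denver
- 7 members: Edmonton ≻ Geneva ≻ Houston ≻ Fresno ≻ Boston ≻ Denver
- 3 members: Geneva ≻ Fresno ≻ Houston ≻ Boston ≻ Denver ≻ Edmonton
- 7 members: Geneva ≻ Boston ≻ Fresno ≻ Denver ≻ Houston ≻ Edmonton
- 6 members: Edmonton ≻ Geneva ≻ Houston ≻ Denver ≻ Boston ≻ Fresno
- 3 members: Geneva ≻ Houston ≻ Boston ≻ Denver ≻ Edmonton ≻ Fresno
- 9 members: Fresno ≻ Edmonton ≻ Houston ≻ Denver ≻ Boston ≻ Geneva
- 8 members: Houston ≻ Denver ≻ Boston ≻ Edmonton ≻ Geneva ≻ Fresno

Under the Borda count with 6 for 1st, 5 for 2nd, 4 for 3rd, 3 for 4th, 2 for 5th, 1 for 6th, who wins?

Houston: 9×2 + 7×4 + 3×4 + 7×2 + 6×4 + 3×5 + 9×4 + 8×6 = 195
Fresno: 9×6 + 7×3 + 3×5 + 7×4 + 6×1 + 3×1 + 9×6 + 8×1 = 189
Boston: 9×5 + 7×2 + 3×3 + 7×5 + 6×2 + 3×4 + 9×2 + 8×4 = 177
Edmonton: 9×4 + 7×6 + 3×1 + 7×1 + 6×6 + 3×2 + 9×5 + 8×3 = 199
Geneva: 9×3 + 7×5 + 3×6 + 7×6 + 6×5 + 3×6 + 9×1 + 8×2 = 195
Denver: 9×1 + 7×1 + 3×2 + 7×3 + 6×3 + 3×3 + 9×3 + 8×5 = 137

Edmonton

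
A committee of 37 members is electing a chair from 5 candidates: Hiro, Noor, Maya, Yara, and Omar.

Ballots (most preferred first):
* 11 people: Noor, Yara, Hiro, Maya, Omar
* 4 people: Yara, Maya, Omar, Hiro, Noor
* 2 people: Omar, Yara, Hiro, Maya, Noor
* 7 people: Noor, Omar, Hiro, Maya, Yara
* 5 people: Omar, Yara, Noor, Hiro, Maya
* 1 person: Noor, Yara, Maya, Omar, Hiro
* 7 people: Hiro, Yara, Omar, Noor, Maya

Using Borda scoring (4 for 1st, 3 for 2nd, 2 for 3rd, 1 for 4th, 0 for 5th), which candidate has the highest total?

Yara

Hiro: 11×2 + 4×1 + 2×2 + 7×2 + 5×1 + 1×0 + 7×4 = 77
Noor: 11×4 + 4×0 + 2×0 + 7×4 + 5×2 + 1×4 + 7×1 = 93
Maya: 11×1 + 4×3 + 2×1 + 7×1 + 5×0 + 1×2 + 7×0 = 34
Yara: 11×3 + 4×4 + 2×3 + 7×0 + 5×3 + 1×3 + 7×3 = 94
Omar: 11×0 + 4×2 + 2×4 + 7×3 + 5×4 + 1×1 + 7×2 = 72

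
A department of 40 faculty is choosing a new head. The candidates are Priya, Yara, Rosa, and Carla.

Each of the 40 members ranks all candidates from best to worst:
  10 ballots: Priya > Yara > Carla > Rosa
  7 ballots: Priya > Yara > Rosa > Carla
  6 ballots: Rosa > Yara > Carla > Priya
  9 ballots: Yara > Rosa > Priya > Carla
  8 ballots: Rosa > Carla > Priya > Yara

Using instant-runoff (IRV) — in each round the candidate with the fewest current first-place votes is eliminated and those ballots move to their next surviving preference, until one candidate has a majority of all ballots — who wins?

Round 1: Priya 17, Yara 9, Rosa 14, Carla 0. Carla eliminated.
Round 2: Priya 17, Yara 9, Rosa 14. Yara eliminated.
Round 3: Priya 17, Rosa 23. Rosa has a majority (≥21).

Rosa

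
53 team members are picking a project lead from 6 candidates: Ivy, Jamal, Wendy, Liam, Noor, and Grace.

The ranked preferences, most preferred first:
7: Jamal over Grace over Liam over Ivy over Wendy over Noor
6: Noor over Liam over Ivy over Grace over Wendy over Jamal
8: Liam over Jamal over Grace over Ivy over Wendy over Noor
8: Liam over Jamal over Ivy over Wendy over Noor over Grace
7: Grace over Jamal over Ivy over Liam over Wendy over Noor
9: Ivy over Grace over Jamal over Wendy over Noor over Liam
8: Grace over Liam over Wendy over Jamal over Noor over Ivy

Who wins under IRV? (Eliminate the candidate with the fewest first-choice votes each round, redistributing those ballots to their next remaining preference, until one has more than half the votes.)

Round 1: Ivy 9, Jamal 7, Wendy 0, Liam 16, Noor 6, Grace 15. Wendy eliminated.
Round 2: Ivy 9, Jamal 7, Liam 16, Noor 6, Grace 15. Noor eliminated.
Round 3: Ivy 9, Jamal 7, Liam 22, Grace 15. Jamal eliminated.
Round 4: Ivy 9, Liam 22, Grace 22. Ivy eliminated.
Round 5: Liam 22, Grace 31. Grace has a majority (≥27).

Grace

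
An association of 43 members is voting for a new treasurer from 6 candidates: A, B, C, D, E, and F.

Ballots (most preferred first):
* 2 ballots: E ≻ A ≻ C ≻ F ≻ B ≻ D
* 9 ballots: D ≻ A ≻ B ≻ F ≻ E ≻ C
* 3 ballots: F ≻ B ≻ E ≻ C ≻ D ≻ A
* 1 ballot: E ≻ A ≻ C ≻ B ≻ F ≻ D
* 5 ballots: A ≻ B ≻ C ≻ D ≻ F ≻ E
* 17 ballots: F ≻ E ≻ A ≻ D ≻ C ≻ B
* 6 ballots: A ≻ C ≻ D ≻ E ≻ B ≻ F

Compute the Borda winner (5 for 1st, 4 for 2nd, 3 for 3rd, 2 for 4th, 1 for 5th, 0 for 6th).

A: 2×4 + 9×4 + 3×0 + 1×4 + 5×5 + 17×3 + 6×5 = 154
B: 2×1 + 9×3 + 3×4 + 1×2 + 5×4 + 17×0 + 6×1 = 69
C: 2×3 + 9×0 + 3×2 + 1×3 + 5×3 + 17×1 + 6×4 = 71
D: 2×0 + 9×5 + 3×1 + 1×0 + 5×2 + 17×2 + 6×3 = 110
E: 2×5 + 9×1 + 3×3 + 1×5 + 5×0 + 17×4 + 6×2 = 113
F: 2×2 + 9×2 + 3×5 + 1×1 + 5×1 + 17×5 + 6×0 = 128

A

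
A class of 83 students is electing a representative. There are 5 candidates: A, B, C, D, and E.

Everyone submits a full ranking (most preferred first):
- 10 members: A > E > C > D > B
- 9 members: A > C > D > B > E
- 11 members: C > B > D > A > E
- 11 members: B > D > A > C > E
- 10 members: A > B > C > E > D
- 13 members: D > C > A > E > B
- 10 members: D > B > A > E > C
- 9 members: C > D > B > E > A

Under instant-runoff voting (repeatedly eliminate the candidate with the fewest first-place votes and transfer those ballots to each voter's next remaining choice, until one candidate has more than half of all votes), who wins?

D

Round 1: A 29, B 11, C 20, D 23, E 0. E eliminated.
Round 2: A 29, B 11, C 20, D 23. B eliminated.
Round 3: A 29, C 20, D 34. C eliminated.
Round 4: A 29, D 54. D has a majority (≥42).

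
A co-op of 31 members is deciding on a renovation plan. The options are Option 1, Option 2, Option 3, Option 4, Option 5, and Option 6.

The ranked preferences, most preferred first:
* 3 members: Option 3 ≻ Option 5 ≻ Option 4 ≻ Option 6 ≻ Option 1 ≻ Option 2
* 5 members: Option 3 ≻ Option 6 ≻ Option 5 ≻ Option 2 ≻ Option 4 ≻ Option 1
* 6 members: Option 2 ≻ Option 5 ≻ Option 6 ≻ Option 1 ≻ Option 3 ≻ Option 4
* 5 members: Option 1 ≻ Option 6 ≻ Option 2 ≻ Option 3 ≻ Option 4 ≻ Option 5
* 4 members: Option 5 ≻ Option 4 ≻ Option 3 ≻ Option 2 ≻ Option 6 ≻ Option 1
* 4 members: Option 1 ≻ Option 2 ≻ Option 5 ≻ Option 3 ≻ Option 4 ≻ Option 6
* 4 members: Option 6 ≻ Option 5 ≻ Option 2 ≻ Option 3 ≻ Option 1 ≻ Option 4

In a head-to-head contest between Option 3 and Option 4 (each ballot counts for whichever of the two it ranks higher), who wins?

Option 3

Option 3 is ranked above Option 4 on 27 ballots; Option 4 above Option 3 on 4.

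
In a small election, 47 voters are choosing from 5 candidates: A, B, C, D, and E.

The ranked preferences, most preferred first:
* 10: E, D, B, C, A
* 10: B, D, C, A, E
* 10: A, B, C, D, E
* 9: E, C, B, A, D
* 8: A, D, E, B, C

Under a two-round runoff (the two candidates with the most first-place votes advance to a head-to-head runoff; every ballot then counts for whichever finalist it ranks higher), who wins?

A

Round 1 first-place votes: A 18, B 10, C 0, D 0, E 19. E and A advance.
Runoff: E is ranked above A on 19 ballots, A above E on 28.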